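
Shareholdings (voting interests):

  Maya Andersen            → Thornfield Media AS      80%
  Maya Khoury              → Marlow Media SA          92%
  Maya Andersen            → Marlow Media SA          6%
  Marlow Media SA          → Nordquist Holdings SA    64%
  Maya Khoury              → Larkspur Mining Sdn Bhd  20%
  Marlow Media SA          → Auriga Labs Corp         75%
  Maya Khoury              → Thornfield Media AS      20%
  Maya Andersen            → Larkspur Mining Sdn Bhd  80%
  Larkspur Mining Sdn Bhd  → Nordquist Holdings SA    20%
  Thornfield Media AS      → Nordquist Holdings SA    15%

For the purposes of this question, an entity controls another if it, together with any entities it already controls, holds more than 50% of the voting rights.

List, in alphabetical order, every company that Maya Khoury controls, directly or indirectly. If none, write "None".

Maya Khoury holds 92% of Marlow, so Maya Khoury controls Marlow.
Marlow holds 64% of Nordquist, so Maya Khoury controls Nordquist.
Marlow holds 75% of Auriga, so Maya Khoury controls Auriga.
No other company's threshold is met.

Auriga Labs Corp, Marlow Media SA, Nordquist Holdings SA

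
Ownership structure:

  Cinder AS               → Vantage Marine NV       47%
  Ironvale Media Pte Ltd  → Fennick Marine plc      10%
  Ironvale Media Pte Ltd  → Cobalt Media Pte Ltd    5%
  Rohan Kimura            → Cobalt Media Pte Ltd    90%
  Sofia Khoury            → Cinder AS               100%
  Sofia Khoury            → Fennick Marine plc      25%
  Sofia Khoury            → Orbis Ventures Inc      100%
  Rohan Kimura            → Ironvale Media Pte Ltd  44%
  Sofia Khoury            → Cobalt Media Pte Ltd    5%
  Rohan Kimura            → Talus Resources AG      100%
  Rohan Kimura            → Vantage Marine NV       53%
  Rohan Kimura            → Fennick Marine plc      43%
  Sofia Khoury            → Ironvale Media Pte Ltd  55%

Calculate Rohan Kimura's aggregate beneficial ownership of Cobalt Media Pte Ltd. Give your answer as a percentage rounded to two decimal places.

92.20%

Rohan reaches Cobalt along 2 paths.
Direct stake: 90% = 90%.
Via Ironvale: 44% × 5% = 2.2%.
Total: 90% + 2.2% = 92.2%.
Rounded: 92.20%.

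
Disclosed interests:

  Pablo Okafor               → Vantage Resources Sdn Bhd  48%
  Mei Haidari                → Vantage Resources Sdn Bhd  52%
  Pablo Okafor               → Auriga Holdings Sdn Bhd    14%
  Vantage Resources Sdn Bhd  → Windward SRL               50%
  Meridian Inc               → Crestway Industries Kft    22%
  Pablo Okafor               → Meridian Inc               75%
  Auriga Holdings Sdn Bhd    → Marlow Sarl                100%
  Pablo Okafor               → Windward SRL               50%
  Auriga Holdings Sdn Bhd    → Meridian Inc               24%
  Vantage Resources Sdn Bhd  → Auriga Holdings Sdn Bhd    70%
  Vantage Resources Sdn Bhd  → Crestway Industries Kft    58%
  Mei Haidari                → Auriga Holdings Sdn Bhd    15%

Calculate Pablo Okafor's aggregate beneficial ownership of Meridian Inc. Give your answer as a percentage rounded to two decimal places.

Pablo reaches Meridian along 3 paths.
Direct stake: 75% = 75%.
Via Vantage → Auriga: 48% × 70% × 24% = 8.064%.
Via Auriga: 14% × 24% = 3.36%.
Total: 75% + 8.064% + 3.36% = 86.424%.
Rounded: 86.42%.

86.42%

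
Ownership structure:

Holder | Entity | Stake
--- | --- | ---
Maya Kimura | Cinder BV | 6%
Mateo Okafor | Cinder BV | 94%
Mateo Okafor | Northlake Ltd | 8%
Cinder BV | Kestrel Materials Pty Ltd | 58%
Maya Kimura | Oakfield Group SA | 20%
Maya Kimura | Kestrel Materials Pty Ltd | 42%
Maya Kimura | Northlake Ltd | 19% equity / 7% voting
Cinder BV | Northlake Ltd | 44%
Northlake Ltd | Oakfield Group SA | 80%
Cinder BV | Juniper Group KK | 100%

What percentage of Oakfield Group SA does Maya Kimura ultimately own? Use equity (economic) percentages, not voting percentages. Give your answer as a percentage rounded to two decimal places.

37.31%

Maya reaches Oakfield along 3 paths.
Direct stake: 20% = 20%.
Via Northlake: 19% × 80% = 15.2%.
Via Cinder → Northlake: 6% × 44% × 80% = 2.112%.
Total: 20% + 15.2% + 2.112% = 37.312%.
Rounded: 37.31%.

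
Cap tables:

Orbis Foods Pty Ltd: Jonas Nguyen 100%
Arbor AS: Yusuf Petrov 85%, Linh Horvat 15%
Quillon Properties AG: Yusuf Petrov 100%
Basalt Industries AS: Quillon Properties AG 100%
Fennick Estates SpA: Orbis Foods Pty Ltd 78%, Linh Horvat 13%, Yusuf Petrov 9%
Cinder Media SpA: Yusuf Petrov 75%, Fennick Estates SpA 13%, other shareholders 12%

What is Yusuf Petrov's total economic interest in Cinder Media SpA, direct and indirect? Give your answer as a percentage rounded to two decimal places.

Yusuf reaches Cinder along 2 paths.
Direct stake: 75% = 75%.
Via Fennick: 9% × 13% = 1.17%.
Total: 75% + 1.17% = 76.17%.

76.17%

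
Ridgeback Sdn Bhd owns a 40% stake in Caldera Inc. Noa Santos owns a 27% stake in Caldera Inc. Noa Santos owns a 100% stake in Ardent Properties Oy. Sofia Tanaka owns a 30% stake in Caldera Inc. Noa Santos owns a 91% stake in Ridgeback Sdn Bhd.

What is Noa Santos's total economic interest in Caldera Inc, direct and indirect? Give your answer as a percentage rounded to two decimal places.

Noa reaches Caldera along 2 paths.
Via Ridgeback: 91% × 40% = 36.4%.
Direct stake: 27% = 27%.
Total: 36.4% + 27% = 63.4%.
Rounded: 63.40%.

63.40%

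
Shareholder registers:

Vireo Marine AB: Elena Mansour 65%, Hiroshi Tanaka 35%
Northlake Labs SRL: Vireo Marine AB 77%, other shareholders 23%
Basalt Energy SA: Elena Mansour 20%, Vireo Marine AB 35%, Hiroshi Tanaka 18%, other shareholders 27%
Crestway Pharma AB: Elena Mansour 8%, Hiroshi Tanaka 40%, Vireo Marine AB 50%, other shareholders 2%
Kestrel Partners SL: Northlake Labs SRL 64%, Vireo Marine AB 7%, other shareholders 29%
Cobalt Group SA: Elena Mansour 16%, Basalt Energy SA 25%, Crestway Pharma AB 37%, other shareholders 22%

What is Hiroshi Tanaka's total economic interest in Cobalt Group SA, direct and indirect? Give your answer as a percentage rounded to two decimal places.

28.84%

Hiroshi reaches Cobalt along 4 paths.
Via Vireo → Basalt: 35% × 35% × 25% = 3.0625%.
Via Basalt: 18% × 25% = 4.5%.
Via Crestway: 40% × 37% = 14.8%.
Via Vireo → Crestway: 35% × 50% × 37% = 6.475%.
Total: 3.0625% + 4.5% + 14.8% + 6.475% = 28.8375%.
Rounded: 28.84%.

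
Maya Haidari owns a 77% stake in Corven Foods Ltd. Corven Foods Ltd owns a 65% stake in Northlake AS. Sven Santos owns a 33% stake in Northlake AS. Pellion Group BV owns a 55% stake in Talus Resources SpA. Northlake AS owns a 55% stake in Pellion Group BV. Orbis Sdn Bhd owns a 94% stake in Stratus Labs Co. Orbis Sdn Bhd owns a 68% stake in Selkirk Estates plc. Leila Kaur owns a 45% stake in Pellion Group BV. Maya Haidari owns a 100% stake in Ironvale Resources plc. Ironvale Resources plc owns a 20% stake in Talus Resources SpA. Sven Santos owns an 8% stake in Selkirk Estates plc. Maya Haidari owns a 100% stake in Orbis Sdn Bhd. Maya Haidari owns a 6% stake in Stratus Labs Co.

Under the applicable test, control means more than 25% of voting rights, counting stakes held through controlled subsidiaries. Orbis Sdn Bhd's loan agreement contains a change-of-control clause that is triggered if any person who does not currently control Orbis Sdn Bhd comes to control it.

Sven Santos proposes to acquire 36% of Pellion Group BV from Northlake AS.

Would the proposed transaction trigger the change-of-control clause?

The purchase adds only to Sven's holdings (Northlake's stake shrinks), so Sven is the only person who could newly come to control Orbis.
Sven holds 33% of Northlake, so Sven controls Northlake.
Northlake holds 55% of Pellion, so Sven controls Pellion.
Pellion holds 55% of Talus, so Sven controls Talus.
Neither Sven nor any entity Sven controls holds any voting interest in Orbis.
So before the transaction, Sven does not control Orbis.
After the purchase, Sven holds 36% of Pellion directly, and Northlake's stake falls to 19%.
Northlake and Sven together hold 19% + 36% = 55% of Pellion, so Sven controls Pellion.
After the transaction, neither Sven nor any entity Sven controls holds a voting interest in Orbis, so Sven still does not control it.
No new person acquires control, so the clause is not triggered.

No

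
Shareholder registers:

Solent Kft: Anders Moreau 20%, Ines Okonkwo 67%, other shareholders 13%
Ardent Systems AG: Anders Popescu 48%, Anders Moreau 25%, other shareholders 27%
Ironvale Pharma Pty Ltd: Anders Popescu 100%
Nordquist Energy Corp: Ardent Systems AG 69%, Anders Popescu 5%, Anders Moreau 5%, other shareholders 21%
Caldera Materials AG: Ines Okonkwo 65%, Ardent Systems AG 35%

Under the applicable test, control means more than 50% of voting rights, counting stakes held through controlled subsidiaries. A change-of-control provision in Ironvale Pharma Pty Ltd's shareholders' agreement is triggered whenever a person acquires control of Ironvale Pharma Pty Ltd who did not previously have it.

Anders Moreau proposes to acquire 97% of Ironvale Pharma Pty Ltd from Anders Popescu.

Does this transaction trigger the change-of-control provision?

Yes

The purchase adds only to Anders Moreau's holdings (Anders Popescu's stake shrinks), so Anders Moreau is the only person who could newly come to control Ironvale.
Anders Moreau's largest direct stake is 25% in Ardent, which does not meet the threshold, so Anders Moreau controls no company.
Neither Anders Moreau nor any entity Anders Moreau controls holds any voting interest in Ironvale.
So before the transaction, Anders Moreau does not control Ironvale.
After the purchase, Anders Moreau holds 97% of Ironvale directly, and Anders Popescu's stake falls to 3%.
Anders Moreau holds 97% of Ironvale, so Anders Moreau controls Ironvale.
Anders Moreau did not control Ironvale before and does after, so the clause is triggered.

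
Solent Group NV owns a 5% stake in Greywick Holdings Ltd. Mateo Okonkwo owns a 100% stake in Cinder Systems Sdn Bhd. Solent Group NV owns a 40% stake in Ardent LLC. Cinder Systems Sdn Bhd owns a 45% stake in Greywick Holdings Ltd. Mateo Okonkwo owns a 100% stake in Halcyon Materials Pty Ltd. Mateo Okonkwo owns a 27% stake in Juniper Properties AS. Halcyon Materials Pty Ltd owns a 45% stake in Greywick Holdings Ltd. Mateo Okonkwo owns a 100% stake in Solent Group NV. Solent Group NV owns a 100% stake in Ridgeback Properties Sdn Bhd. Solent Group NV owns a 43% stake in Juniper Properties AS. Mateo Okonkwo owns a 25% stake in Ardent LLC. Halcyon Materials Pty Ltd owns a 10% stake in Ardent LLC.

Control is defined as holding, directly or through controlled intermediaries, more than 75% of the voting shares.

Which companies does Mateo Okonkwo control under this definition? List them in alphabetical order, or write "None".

Mateo holds 100% of Halcyon, so Mateo controls Halcyon.
Mateo holds 100% of Cinder, so Mateo controls Cinder.
Mateo holds 100% of Solent, so Mateo controls Solent.
Cinder and Halcyon and Solent together hold 45% + 45% + 5% = 95% of Greywick, so Mateo controls Greywick.
Solent holds 100% of Ridgeback, so Mateo controls Ridgeback.
No other company's threshold is met.

Cinder Systems Sdn Bhd, Greywick Holdings Ltd, Halcyon Materials Pty Ltd, Ridgeback Properties Sdn Bhd, Solent Group NV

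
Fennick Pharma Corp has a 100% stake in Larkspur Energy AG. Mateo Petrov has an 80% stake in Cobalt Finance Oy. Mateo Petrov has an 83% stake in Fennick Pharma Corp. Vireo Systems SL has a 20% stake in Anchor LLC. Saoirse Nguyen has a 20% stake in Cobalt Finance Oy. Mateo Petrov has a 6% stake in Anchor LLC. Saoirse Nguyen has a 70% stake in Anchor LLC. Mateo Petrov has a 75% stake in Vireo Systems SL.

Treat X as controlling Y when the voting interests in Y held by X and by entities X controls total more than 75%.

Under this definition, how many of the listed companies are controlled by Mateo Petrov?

3

Mateo holds 83% of Fennick, so Mateo controls Fennick.
Mateo holds 80% of Cobalt, so Mateo controls Cobalt.
Fennick holds 100% of Larkspur, so Mateo controls Larkspur.
No other company's threshold is met.
Mateo controls 3 companies.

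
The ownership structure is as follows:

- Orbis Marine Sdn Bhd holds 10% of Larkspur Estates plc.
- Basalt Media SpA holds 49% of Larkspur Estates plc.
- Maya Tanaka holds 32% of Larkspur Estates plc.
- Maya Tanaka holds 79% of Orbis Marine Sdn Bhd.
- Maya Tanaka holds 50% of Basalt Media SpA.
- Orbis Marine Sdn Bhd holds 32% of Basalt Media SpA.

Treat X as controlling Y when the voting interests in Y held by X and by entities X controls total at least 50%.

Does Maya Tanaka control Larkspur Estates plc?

Yes

Maya holds 79% of Orbis, so Maya controls Orbis.
Orbis and Maya together hold 32% + 50% = 82% of Basalt, so Maya controls Basalt.
Orbis and Maya and Basalt together hold 10% + 32% + 49% = 91% of Larkspur, so Maya controls Larkspur.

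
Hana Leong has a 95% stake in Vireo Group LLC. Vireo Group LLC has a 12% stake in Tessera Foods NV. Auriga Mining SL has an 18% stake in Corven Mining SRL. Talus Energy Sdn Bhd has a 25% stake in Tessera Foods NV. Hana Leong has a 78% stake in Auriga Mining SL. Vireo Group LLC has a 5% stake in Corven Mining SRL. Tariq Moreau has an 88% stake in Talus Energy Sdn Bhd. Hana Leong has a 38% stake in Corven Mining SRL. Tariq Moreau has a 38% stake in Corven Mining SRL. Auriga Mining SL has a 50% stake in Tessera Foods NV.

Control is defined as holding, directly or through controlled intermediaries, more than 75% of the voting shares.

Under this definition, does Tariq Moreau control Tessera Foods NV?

Tariq holds 88% of Talus, so Tariq controls Talus.
In Tessera, Tariq's side holds only 25%, not > 75%.
So Tariq does not control Tessera.

No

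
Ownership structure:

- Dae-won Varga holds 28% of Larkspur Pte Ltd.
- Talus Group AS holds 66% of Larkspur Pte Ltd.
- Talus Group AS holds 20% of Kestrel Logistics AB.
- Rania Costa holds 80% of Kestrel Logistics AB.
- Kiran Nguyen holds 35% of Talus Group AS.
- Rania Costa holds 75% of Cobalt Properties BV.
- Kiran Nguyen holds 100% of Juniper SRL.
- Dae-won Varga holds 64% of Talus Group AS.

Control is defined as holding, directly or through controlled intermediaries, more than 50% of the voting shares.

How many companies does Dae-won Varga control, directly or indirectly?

Dae-won holds 64% of Talus, so Dae-won controls Talus.
Talus and Dae-won together hold 66% + 28% = 94% of Larkspur, so Dae-won controls Larkspur.
No other company's threshold is met.
Dae-won controls 2 companies.

2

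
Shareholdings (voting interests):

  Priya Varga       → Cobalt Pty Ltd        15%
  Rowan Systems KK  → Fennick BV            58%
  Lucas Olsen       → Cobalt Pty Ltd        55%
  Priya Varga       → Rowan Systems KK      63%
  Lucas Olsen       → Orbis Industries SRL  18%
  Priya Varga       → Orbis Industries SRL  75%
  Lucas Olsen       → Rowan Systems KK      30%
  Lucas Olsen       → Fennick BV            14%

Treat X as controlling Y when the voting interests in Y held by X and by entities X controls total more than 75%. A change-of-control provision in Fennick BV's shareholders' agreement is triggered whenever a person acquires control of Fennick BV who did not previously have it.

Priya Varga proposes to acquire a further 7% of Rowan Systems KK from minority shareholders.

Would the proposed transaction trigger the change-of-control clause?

No

The purchase changes only Priya's holdings, so Priya is the only person who could newly come to control Fennick.
Priya's largest direct stake is 75% in Orbis, which does not meet the threshold, so Priya controls no company.
Neither Priya nor any entity Priya controls holds any voting interest in Fennick.
So before the transaction, Priya does not control Fennick.
After the purchase, Priya's direct stake in Rowan rises to 63% + 7% = 70%.
Priya's side now holds 70% of Rowan, not > 75%, so Priya still does not control Rowan.
After the transaction, neither Priya nor any entity Priya controls holds a voting interest in Fennick, so Priya still does not control it.
No new person acquires control, so the clause is not triggered.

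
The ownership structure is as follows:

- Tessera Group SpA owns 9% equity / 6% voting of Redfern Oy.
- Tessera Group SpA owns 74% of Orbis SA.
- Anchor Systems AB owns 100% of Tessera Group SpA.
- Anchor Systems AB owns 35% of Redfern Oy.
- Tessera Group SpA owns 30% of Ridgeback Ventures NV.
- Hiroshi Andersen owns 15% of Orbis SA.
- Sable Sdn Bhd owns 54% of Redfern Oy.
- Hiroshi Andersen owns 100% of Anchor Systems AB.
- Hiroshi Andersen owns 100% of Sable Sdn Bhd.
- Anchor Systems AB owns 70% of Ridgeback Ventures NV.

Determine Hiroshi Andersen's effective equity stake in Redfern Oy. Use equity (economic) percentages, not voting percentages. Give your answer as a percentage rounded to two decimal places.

Hiroshi reaches Redfern along 3 paths.
Via Sable: 100% × 54% = 54%.
Via Anchor: 100% × 35% = 35%.
Via Anchor → Tessera: 100% × 100% × 9% = 9%.
Total: 54% + 35% + 9% = 98%.
Rounded: 98.00%.

98.00%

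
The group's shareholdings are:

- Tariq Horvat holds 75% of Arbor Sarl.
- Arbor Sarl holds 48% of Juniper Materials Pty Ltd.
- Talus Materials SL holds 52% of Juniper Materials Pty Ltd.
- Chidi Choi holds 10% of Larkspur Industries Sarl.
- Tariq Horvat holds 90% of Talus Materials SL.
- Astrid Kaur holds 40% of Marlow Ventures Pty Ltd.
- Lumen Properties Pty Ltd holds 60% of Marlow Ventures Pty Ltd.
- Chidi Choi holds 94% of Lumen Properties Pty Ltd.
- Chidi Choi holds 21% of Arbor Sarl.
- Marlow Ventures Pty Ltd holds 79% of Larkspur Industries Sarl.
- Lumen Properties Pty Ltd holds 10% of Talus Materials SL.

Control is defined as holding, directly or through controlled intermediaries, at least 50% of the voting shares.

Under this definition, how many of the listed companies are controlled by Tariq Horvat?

Tariq holds 75% of Arbor, so Tariq controls Arbor.
Tariq holds 90% of Talus, so Tariq controls Talus.
Talus and Arbor together hold 52% + 48% = 100% of Juniper, so Tariq controls Juniper.
No other company's threshold is met.
Tariq controls 3 companies.

3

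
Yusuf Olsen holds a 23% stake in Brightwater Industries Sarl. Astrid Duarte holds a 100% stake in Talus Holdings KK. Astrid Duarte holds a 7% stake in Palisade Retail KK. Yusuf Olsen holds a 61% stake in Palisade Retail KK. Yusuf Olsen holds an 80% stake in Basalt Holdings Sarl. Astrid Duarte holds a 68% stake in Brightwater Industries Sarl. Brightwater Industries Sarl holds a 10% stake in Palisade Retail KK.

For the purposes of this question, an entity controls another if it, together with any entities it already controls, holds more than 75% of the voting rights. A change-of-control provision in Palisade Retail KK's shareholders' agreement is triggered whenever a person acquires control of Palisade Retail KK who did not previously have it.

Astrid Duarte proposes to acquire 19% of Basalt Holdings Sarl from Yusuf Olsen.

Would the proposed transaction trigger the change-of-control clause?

The purchase adds only to Astrid's holdings (Yusuf's stake shrinks), so Astrid is the only person who could newly come to control Palisade.
Astrid holds 100% of Talus, so Astrid controls Talus.
In Palisade, Astrid's side holds only 7%, not > 75%.
So before the transaction, Astrid does not control Palisade.
After the purchase, Astrid holds 19% of Basalt directly, and Yusuf's stake falls to 61%.
Astrid's side now holds 19% of Basalt, not > 75%, so Astrid still does not control Basalt.
After the transaction, Astrid's side holds 7% of Palisade, not > 75%, so Astrid still does not control Palisade.
No new person acquires control, so the clause is not triggered.

No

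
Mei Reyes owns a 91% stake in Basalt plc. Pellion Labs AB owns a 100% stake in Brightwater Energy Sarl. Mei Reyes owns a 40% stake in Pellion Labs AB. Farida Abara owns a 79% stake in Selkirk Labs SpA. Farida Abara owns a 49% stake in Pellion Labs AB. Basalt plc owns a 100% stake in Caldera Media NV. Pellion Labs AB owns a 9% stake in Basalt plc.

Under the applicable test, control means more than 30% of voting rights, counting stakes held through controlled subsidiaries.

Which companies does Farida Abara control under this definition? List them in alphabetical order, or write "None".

Brightwater Energy Sarl, Pellion Labs AB, Selkirk Labs SpA

Farida holds 49% of Pellion, so Farida controls Pellion.
Farida holds 79% of Selkirk, so Farida controls Selkirk.
Pellion holds 100% of Brightwater, so Farida controls Brightwater.
No other company's threshold is met.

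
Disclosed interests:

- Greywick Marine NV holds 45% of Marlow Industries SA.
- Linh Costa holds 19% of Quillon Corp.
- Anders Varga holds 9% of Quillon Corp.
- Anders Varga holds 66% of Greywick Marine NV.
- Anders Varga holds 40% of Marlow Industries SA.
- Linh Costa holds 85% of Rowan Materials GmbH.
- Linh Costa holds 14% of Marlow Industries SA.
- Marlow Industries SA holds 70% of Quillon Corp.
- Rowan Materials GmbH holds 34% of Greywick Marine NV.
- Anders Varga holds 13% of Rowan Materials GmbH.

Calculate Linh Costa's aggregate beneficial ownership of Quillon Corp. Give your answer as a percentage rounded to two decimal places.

Linh reaches Quillon along 3 paths.
Via Marlow: 14% × 70% = 9.8%.
Via Rowan → Greywick → Marlow: 85% × 34% × 45% × 70% = 9.1035%.
Direct stake: 19% = 19%.
Total: 9.8% + 9.1035% + 19% = 37.9035%.
Rounded: 37.90%.

37.90%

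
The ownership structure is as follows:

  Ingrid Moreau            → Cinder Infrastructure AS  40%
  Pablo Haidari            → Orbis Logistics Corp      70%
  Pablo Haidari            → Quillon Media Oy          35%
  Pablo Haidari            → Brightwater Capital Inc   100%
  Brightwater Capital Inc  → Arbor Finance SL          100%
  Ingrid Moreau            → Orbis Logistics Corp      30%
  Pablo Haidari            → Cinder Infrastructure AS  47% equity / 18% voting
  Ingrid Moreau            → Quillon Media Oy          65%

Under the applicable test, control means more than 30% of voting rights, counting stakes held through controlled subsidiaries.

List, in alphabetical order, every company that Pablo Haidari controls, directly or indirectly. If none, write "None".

Pablo holds 35% of Quillon, so Pablo controls Quillon.
Pablo holds 100% of Brightwater, so Pablo controls Brightwater.
Pablo holds 70% of Orbis, so Pablo controls Orbis.
Brightwater holds 100% of Arbor, so Pablo controls Arbor.
No other company's threshold is met.

Arbor Finance SL, Brightwater Capital Inc, Orbis Logistics Corp, Quillon Media Oy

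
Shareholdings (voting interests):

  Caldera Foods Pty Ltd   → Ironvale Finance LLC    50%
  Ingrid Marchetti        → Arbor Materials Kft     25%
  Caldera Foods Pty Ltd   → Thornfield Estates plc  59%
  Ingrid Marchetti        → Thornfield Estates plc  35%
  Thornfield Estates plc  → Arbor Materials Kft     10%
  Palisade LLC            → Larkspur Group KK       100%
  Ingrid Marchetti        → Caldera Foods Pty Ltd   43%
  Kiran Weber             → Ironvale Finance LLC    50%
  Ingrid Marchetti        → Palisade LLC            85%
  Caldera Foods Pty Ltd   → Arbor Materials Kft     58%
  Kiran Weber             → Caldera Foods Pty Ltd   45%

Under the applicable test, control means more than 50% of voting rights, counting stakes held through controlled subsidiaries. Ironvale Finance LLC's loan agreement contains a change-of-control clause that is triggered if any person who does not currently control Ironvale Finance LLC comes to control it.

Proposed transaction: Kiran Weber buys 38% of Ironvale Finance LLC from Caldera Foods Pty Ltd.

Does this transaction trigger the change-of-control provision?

Yes

The purchase adds only to Kiran's holdings (Caldera's stake shrinks), so Kiran is the only person who could newly come to control Ironvale.
Kiran's largest direct stake is 50% in Ironvale, which does not meet the threshold, so Kiran controls no company.
In Ironvale, Kiran's side holds only 50%, not > 50%.
So before the transaction, Kiran does not control Ironvale.
After the purchase, Kiran's direct stake in Ironvale rises to 50% + 38% = 88%, and Caldera's stake falls to 12%.
Kiran holds 88% of Ironvale, so Kiran controls Ironvale.
Kiran did not control Ironvale before and does after, so the clause is triggered.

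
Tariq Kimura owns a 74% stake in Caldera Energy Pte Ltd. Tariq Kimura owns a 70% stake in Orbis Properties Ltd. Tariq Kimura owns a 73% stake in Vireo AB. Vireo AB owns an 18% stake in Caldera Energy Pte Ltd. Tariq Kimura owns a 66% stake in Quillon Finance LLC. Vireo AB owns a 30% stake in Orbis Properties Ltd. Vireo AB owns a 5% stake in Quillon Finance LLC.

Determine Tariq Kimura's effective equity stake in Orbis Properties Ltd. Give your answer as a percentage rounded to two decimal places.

91.90%

Tariq reaches Orbis along 2 paths.
Direct stake: 70% = 70%.
Via Vireo: 73% × 30% = 21.9%.
Total: 70% + 21.9% = 91.9%.
Rounded: 91.90%.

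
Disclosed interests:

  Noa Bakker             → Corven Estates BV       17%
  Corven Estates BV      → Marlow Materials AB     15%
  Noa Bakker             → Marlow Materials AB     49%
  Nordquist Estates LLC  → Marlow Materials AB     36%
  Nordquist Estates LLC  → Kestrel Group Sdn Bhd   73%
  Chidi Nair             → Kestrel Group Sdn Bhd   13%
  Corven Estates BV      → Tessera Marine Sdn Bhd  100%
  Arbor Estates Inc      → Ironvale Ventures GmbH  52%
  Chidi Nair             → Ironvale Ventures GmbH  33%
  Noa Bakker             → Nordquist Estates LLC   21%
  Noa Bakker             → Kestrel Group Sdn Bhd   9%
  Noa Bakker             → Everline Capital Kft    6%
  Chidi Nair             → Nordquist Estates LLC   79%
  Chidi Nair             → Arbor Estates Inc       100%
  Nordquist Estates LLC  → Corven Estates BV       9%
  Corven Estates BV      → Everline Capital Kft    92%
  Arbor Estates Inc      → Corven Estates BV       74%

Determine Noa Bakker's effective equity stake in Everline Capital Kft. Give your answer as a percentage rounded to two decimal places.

Noa reaches Everline along 3 paths.
Via Corven: 17% × 92% = 15.64%.
Via Nordquist → Corven: 21% × 9% × 92% = 1.7388%.
Direct stake: 6% = 6%.
Total: 15.64% + 1.7388% + 6% = 23.3788%.
Rounded: 23.38%.

23.38%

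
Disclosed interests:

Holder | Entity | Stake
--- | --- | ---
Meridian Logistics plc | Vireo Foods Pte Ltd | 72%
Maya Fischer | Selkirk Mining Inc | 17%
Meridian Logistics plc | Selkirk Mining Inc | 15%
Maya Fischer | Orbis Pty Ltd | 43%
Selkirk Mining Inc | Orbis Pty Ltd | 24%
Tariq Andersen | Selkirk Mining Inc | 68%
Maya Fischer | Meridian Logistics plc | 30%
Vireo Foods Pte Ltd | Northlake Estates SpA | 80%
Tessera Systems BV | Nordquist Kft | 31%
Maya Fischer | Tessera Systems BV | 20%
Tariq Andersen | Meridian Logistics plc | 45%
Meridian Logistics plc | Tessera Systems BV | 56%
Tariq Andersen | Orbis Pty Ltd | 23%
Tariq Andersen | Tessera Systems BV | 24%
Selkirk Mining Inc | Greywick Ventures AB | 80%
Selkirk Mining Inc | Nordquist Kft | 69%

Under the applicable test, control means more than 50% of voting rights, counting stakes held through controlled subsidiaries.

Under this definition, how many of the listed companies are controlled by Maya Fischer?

0

Maya's largest direct stake is 43% in Orbis, which does not meet the threshold.
Maya controls 0 companies.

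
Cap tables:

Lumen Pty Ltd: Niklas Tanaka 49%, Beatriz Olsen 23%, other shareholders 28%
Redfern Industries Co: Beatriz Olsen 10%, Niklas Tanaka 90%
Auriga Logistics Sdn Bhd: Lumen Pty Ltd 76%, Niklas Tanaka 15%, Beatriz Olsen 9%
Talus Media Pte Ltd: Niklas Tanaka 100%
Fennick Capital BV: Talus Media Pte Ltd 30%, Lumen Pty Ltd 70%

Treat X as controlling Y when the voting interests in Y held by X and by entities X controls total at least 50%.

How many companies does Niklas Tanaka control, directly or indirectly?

2

Niklas holds 90% of Redfern, so Niklas controls Redfern.
Niklas holds 100% of Talus, so Niklas controls Talus.
No other company's threshold is met.
Niklas controls 2 companies.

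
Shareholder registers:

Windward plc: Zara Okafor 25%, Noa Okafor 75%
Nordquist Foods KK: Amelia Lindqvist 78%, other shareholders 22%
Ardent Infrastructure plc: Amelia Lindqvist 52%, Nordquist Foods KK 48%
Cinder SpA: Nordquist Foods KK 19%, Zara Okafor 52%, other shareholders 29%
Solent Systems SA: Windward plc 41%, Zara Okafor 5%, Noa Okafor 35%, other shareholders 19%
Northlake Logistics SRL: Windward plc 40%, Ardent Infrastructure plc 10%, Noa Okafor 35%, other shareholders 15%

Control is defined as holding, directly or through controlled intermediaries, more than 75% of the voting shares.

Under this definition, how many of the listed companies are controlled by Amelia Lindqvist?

Amelia holds 78% of Nordquist, so Amelia controls Nordquist.
Amelia and Nordquist together hold 52% + 48% = 100% of Ardent, so Amelia controls Ardent.
No other company's threshold is met.
Amelia controls 2 companies.

2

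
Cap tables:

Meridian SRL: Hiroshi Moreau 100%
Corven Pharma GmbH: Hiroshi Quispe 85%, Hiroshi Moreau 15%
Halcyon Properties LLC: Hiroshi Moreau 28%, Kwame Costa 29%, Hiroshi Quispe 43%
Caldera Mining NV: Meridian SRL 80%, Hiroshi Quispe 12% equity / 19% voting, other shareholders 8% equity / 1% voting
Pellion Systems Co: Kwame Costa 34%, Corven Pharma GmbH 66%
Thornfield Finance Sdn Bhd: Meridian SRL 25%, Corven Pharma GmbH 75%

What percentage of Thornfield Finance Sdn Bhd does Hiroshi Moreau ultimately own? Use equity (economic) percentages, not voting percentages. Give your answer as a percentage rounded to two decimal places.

Hiroshi Moreau reaches Thornfield along 2 paths.
Via Meridian: 100% × 25% = 25%.
Via Corven: 15% × 75% = 11.25%.
Total: 25% + 11.25% = 36.25%.

36.25%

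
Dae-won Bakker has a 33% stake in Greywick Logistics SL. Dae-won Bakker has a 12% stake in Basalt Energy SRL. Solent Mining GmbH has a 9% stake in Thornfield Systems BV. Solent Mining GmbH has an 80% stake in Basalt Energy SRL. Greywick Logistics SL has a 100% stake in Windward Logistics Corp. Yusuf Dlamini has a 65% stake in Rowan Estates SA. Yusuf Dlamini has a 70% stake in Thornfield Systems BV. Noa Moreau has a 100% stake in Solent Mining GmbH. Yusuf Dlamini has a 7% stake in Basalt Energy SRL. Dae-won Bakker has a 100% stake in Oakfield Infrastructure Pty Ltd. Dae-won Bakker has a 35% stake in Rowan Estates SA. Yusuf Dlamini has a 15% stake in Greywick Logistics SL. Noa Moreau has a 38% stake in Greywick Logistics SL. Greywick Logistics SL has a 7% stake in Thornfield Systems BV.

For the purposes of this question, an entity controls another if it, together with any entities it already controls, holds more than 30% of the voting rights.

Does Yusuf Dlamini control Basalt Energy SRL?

No

Yusuf holds 70% of Thornfield, so Yusuf controls Thornfield.
Yusuf holds 65% of Rowan, so Yusuf controls Rowan.
In Basalt, Yusuf's side holds only 7%, not > 30%.
So Yusuf does not control Basalt.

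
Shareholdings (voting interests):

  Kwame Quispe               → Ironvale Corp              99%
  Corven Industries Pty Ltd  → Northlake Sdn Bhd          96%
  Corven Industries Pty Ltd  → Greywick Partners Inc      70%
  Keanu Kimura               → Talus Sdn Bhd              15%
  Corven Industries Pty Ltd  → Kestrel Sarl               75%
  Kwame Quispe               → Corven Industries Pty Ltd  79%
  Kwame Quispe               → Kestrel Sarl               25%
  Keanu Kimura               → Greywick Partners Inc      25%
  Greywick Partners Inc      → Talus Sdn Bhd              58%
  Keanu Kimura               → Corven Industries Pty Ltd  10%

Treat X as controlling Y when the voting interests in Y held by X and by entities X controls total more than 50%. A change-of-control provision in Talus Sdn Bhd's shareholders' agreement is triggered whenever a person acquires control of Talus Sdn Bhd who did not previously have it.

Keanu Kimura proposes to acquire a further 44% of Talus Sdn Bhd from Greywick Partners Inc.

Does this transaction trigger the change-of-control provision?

Yes

The purchase adds only to Keanu's holdings (Greywick's stake shrinks), so Keanu is the only person who could newly come to control Talus.
Keanu's largest direct stake is 25% in Greywick, which does not meet the threshold, so Keanu controls no company.
In Talus, Keanu's side holds only 15%, not > 50%.
So before the transaction, Keanu does not control Talus.
After the purchase, Keanu's direct stake in Talus rises to 15% + 44% = 59%, and Greywick's stake falls to 14%.
Keanu holds 59% of Talus, so Keanu controls Talus.
Keanu did not control Talus before and does after, so the clause is triggered.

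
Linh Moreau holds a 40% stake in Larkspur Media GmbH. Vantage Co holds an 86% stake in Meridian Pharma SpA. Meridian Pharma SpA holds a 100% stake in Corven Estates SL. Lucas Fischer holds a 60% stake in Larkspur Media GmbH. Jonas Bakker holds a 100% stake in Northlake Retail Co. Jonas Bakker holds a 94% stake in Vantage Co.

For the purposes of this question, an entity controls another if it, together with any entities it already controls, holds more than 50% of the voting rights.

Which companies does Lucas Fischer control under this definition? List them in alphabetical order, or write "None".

Lucas holds 60% of Larkspur, so Lucas controls Larkspur.
No other company's threshold is met.

Larkspur Media GmbH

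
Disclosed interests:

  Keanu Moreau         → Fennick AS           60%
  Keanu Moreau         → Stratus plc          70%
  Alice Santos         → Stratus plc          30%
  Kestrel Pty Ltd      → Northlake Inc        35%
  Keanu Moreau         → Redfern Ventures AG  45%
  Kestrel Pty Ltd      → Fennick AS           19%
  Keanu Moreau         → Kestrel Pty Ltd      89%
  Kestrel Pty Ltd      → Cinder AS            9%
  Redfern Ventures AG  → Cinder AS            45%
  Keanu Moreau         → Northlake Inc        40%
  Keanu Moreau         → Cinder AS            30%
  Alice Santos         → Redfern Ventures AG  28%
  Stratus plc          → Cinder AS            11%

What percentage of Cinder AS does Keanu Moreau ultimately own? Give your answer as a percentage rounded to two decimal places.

65.96%

Keanu reaches Cinder along 4 paths.
Via Stratus: 70% × 11% = 7.7%.
Via Redfern: 45% × 45% = 20.25%.
Direct stake: 30% = 30%.
Via Kestrel: 89% × 9% = 8.01%.
Total: 7.7% + 20.25% + 30% + 8.01% = 65.96%.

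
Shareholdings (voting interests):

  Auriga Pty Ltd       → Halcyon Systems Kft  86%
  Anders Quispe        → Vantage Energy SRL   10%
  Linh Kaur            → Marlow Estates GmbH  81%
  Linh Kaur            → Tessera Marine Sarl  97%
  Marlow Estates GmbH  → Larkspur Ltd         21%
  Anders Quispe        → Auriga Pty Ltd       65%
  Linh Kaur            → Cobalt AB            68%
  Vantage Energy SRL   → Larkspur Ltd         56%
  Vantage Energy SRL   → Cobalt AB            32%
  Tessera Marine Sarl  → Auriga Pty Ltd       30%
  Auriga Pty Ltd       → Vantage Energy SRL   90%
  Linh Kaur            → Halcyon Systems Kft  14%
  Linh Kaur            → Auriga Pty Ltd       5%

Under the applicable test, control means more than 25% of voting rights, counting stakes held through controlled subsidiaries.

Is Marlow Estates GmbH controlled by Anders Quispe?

Anders holds 65% of Auriga, so Anders controls Auriga.
Anders and Auriga together hold 10% + 90% = 100% of Vantage, so Anders controls Vantage.
Auriga holds 86% of Halcyon, so Anders controls Halcyon.
Vantage holds 56% of Larkspur, so Anders controls Larkspur.
Vantage holds 32% of Cobalt, so Anders controls Cobalt.
Neither Anders nor any entity Anders controls holds any voting interest in Marlow.
So Anders does not control Marlow.

No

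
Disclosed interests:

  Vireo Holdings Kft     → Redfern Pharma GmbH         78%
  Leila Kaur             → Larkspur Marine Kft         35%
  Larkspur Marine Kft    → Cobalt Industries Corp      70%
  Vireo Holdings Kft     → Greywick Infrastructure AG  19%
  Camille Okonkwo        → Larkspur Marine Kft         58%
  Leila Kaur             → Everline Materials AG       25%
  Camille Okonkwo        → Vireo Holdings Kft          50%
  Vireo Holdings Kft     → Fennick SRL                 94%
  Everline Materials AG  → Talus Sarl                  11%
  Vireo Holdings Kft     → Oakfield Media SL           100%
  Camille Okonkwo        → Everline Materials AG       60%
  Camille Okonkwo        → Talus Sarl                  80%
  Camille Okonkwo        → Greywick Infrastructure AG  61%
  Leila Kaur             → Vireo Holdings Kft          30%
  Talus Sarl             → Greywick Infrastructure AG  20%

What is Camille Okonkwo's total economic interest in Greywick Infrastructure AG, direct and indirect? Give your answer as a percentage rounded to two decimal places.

Camille reaches Greywick along 4 paths.
Direct stake: 61% = 61%.
Via Talus: 80% × 20% = 16%.
Via Everline → Talus: 60% × 11% × 20% = 1.32%.
Via Vireo: 50% × 19% = 9.5%.
Total: 61% + 16% + 1.32% + 9.5% = 87.82%.

87.82%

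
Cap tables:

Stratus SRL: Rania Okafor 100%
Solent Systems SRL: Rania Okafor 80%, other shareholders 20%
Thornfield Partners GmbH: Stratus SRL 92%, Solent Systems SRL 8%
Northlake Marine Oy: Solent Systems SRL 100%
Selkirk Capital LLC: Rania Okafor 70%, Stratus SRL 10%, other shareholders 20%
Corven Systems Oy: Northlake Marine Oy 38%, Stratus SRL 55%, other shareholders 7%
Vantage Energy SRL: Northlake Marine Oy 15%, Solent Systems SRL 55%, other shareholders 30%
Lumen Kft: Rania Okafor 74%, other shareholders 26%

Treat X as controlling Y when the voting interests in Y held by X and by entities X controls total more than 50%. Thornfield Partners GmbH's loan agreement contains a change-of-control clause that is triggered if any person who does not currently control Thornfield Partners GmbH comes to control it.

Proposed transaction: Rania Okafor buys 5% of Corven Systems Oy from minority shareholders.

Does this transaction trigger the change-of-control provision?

The purchase changes only Rania's holdings, so Rania is the only person who could newly come to control Thornfield.
Rania holds 100% of Stratus, so Rania controls Stratus.
Rania holds 80% of Solent, so Rania controls Solent.
Stratus and Solent together hold 92% + 8% = 100% of Thornfield, so Rania controls Thornfield.
So Rania already controls Thornfield before the transaction.
After the purchase, Rania holds 5% of Corven directly.
Rania controlled Thornfield already, so this is not a new person acquiring control; every other person's position is unchanged or reduced.
No new person acquires control, so the clause is not triggered.

No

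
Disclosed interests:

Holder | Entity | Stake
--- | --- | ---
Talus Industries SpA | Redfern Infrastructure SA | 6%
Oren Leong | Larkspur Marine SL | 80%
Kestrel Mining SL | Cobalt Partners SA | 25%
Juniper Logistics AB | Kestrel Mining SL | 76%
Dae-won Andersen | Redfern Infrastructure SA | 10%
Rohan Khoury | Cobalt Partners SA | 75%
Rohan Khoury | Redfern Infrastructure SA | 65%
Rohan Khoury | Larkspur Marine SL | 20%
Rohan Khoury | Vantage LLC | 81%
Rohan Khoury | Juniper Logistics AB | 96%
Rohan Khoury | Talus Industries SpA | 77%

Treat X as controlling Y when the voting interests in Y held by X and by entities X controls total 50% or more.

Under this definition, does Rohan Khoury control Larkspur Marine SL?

No

Rohan holds 96% of Juniper, so Rohan controls Juniper.
Rohan holds 77% of Talus, so Rohan controls Talus.
Juniper holds 76% of Kestrel, so Rohan controls Kestrel.
Rohan and Talus together hold 65% + 6% = 71% of Redfern, so Rohan controls Redfern.
Rohan holds 81% of Vantage, so Rohan controls Vantage.
Rohan and Kestrel together hold 75% + 25% = 100% of Cobalt, so Rohan controls Cobalt.
In Larkspur, Rohan's side holds only 20%, not ≥ 50%.
So Rohan does not control Larkspur.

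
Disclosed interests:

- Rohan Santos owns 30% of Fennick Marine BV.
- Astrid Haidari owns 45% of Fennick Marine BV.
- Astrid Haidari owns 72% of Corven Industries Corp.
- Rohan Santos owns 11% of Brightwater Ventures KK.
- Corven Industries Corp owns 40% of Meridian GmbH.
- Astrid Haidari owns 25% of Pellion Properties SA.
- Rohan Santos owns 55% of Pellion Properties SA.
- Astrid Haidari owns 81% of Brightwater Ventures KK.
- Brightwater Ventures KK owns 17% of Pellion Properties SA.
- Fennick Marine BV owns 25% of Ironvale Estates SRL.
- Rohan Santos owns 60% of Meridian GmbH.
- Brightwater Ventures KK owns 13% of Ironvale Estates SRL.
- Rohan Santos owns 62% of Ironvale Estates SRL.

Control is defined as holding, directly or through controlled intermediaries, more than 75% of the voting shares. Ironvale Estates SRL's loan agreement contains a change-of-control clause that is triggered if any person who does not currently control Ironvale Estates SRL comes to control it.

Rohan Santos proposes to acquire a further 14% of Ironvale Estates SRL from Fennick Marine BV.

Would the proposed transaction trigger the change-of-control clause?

Yes

The purchase adds only to Rohan's holdings (Fennick's stake shrinks), so Rohan is the only person who could newly come to control Ironvale.
Rohan's largest direct stake is 62% in Ironvale, which does not meet the threshold, so Rohan controls no company.
In Ironvale, Rohan's side holds only 62%, not > 75%.
So before the transaction, Rohan does not control Ironvale.
After the purchase, Rohan's direct stake in Ironvale rises to 62% + 14% = 76%, and Fennick's stake falls to 11%.
Rohan holds 76% of Ironvale, so Rohan controls Ironvale.
Rohan did not control Ironvale before and does after, so the clause is triggered.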